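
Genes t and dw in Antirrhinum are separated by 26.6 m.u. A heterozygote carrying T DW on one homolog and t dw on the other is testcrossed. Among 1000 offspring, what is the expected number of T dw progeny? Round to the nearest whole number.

A map distance of 26.6 m.u. corresponds to a recombination frequency of 0.266.
The F1 is T DW / t dw, so T dw is a recombinant gamete class with expected frequency r/2 = 0.266/2 = 0.1330.
Expected number = 0.1330 × 1000 = 133.00 ≈ 133.

133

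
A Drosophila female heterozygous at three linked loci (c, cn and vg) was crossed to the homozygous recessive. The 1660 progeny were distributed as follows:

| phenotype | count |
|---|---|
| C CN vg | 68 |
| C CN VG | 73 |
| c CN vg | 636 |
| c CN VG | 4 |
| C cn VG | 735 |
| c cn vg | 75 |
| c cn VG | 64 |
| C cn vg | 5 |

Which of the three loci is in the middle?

The two most frequent reciprocal classes, c CN vg and C cn VG, are the parental types, so the F1 was c CN vg / C cn VG.
The two rarest classes, c CN VG and C cn vg, are the double crossovers. Comparing them with the parentals, only the vg allele has switched, so vg is the middle locus and the order is c – vg – cn.

vg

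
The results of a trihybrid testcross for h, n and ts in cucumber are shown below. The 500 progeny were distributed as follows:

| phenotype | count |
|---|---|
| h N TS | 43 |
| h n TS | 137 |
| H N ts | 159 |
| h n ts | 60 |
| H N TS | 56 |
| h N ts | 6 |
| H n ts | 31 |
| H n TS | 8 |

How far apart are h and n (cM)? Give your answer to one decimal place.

17.6 cM

The two most frequent reciprocal classes, H N ts and h n TS, are the parental types, so the F1 was H N ts / h n TS.
The two rarest classes, h N ts and H n TS, are the double crossovers. Comparing them with the parentals, only the h allele has switched, so h is the middle locus and the order is ts – h – n.
Crossovers in the h–n interval produce the single-crossover classes H n ts and h N TS (31 + 43 = 74) plus the double crossovers (14).
RF(h–n) = (74 + 14) / 500 = 88/500 = 0.1760 → 17.6 cM.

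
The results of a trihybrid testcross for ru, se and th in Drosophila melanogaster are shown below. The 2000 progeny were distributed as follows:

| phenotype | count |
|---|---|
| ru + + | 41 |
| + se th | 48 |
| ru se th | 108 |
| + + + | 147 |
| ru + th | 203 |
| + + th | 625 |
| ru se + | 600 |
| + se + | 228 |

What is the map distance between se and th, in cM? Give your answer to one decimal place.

The two most frequent reciprocal classes, + + th and ru se +, are the parental types, so the F1 was + + th / ru se +.
The two rarest classes, + se th and ru + +, are the double crossovers. Comparing them with the parentals, only the se allele has switched, so se is the middle locus and the order is th – se – ru.
Crossovers in the th–se interval produce the single-crossover classes + + + and ru se th (147 + 108 = 255) plus the double crossovers (89).
RF(th–se) = (255 + 89) / 2000 = 344/2000 = 0.1720 → 17.2 cM.

17.2 cM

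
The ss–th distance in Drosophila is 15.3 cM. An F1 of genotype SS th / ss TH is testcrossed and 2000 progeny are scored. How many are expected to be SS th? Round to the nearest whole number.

847

A map distance of 15.3 cM corresponds to a recombination frequency of 0.153.
The F1 is SS th / ss TH, so SS th is a parental gamete class with expected frequency (1 − r)/2 = 0.847/2 = 0.4235.
Expected number = 0.4235 × 2000 = 847.00 ≈ 847.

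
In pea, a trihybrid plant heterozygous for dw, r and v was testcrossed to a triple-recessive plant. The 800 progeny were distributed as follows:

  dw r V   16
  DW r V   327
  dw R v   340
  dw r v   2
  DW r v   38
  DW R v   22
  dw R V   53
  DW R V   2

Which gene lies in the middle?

The two most frequent reciprocal classes, DW r V and dw R v, are the parental types, so the F1 was DW r V / dw R v.
The two rarest classes, DW R V and dw r v, are the double crossovers. Comparing them with the parentals, only the r allele has switched, so r is the middle locus and the order is dw – r – v.

r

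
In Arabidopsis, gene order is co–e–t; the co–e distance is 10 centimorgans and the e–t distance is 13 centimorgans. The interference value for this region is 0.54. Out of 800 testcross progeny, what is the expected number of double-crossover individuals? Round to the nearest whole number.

5

Map distances give recombination frequencies of 0.100 and 0.130 for the two intervals.
With interference 0.54 (so coincidence = 0.46), expected double-crossover frequency = 0.100 × 0.130 × 0.46 = 0.00598.
Expected number = 0.00598 × 800 = 4.78 ≈ 5.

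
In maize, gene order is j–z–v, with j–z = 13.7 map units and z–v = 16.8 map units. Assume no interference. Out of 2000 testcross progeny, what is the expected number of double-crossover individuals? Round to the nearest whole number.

Map distances give recombination frequencies of 0.137 and 0.168 for the two intervals.
With no interference, expected double-crossover frequency = 0.137 × 0.168 = 0.02302.
Expected number = 0.02302 × 2000 = 46.03 ≈ 46.

46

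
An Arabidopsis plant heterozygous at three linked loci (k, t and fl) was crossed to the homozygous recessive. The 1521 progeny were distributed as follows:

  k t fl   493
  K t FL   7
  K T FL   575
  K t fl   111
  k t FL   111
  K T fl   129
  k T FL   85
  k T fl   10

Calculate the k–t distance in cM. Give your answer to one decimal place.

14.0 cM

The two most frequent reciprocal classes, K T FL and k t fl, are the parental types, so the F1 was K T FL / k t fl.
The two rarest classes, K t FL and k T fl, are the double crossovers. Comparing them with the parentals, only the t allele has switched, so t is the middle locus and the order is fl – t – k.
Crossovers in the t–k interval produce the single-crossover classes k T FL and K t fl (85 + 111 = 196) plus the double crossovers (17).
RF(t–k) = (196 + 17) / 1521 = 213/1521 = 0.1400 → 14.0 cM.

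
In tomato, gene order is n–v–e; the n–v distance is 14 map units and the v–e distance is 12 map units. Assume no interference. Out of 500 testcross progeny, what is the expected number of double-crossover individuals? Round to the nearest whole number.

Map distances give recombination frequencies of 0.140 and 0.120 for the two intervals.
With no interference, expected double-crossover frequency = 0.140 × 0.120 = 0.01680.
Expected number = 0.01680 × 500 = 8.40 ≈ 8.

8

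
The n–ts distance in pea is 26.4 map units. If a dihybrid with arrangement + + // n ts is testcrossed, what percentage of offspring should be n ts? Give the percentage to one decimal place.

A map distance of 26.4 map units corresponds to a recombination frequency of 0.264.
The F1 is + + / n ts, so n ts is a parental gamete class with expected frequency (1 − r)/2 = 0.736/2 = 0.3680.
That is 0.3680 = 36.8% of the progeny.

36.8%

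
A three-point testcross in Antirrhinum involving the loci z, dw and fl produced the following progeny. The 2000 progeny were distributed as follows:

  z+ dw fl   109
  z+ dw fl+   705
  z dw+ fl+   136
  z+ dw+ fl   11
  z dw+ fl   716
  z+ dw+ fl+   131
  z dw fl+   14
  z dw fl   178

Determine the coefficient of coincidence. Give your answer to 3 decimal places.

The two most frequent reciprocal classes, z+ dw fl+ and z dw+ fl, are the parental types, so the F1 was z+ dw fl+ / z dw+ fl.
The two rarest classes, z dw fl+ and z+ dw+ fl, are the double crossovers. Comparing them with the parentals, only the z allele has switched, so z is the middle locus and the order is dw – z – fl.
dw–z: (309 + 25)/2000 = 0.1670; z–fl: (245 + 25)/2000 = 0.1350.
Expected DCO frequency = 0.1670 × 0.1350 ≈ 0.02255; observed = 25/2000 ≈ 0.01250.
Coefficient of coincidence = 0.01250/0.02255 ≈ 0.554.

0.554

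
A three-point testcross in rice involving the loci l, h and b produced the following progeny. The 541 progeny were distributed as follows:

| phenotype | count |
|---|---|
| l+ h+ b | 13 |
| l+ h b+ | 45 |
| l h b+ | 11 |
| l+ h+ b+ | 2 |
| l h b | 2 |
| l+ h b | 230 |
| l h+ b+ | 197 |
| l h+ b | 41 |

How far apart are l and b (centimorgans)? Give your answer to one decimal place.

The two most frequent reciprocal classes, l+ h b and l h+ b+, are the parental types, so the F1 was l+ h b / l h+ b+.
The two rarest classes, l h b and l+ h+ b+, are the double crossovers. Comparing them with the parentals, only the l allele has switched, so l is the middle locus and the order is b – l – h.
Crossovers in the b–l interval produce the single-crossover classes l+ h b+ and l h+ b (45 + 41 = 86) plus the double crossovers (4).
RF(b–l) = (86 + 4) / 541 = 90/541 = 0.1664 → 16.6 centimorgans.

16.6 centimorgans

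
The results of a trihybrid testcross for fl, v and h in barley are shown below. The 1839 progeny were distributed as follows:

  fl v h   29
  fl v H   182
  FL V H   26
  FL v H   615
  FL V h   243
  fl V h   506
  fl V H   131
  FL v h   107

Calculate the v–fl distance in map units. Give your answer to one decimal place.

The two most frequent reciprocal classes, fl V h and FL v H, are the parental types, so the F1 was fl V h / FL v H.
The two rarest classes, fl v h and FL V H, are the double crossovers. Comparing them with the parentals, only the v allele has switched, so v is the middle locus and the order is fl – v – h.
Crossovers in the fl–v interval produce the single-crossover classes FL V h and fl v H (243 + 182 = 425) plus the double crossovers (55).
RF(fl–v) = (425 + 55) / 1839 = 480/1839 = 0.2610 → 26.1 map units.

26.1 map units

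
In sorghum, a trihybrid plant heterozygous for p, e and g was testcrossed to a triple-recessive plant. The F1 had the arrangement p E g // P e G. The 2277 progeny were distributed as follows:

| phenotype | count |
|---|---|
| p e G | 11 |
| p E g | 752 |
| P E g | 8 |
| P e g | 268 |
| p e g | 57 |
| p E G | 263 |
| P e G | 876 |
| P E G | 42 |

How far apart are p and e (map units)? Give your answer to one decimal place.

5.2 map units

The two rarest classes, P E g and p e G, are the double crossovers. Comparing them with the parentals, only the p allele has switched, so p is the middle locus and the order is g – p – e.
Crossovers in the p–e interval produce the single-crossover classes p e g and P E G (57 + 42 = 99) plus the double crossovers (19).
RF(p–e) = (99 + 19) / 2277 = 118/2277 = 0.0518 → 5.2 map units.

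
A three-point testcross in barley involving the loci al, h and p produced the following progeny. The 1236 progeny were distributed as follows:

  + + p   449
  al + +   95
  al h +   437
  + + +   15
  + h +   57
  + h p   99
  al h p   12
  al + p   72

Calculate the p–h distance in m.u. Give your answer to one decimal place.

17.9 m.u.

The two most frequent reciprocal classes, + + p and al h +, are the parental types, so the F1 was + + p / al h +.
The two rarest classes, + + + and al h p, are the double crossovers. Comparing them with the parentals, only the p allele has switched, so p is the middle locus and the order is h – p – al.
Crossovers in the h–p interval produce the single-crossover classes + h p and al + + (99 + 95 = 194) plus the double crossovers (27).
RF(h–p) = (194 + 27) / 1236 = 221/1236 = 0.1788 → 17.9 m.u.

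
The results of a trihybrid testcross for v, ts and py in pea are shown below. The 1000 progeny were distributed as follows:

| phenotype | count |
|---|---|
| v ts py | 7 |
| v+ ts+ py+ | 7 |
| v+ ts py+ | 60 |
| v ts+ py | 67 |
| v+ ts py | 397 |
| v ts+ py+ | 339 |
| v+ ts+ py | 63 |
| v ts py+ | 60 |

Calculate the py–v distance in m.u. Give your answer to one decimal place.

The two most frequent reciprocal classes, v ts+ py+ and v+ ts py, are the parental types, so the F1 was v ts+ py+ / v+ ts py.
The two rarest classes, v+ ts+ py+ and v ts py, are the double crossovers. Comparing them with the parentals, only the v allele has switched, so v is the middle locus and the order is ts – v – py.
Crossovers in the v–py interval produce the single-crossover classes v ts+ py and v+ ts py+ (67 + 60 = 127) plus the double crossovers (14).
RF(v–py) = (127 + 14) / 1000 = 141/1000 = 0.1410 → 14.1 m.u.

14.1 m.u.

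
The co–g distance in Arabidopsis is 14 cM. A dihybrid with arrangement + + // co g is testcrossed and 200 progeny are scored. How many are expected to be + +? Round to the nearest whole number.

86

A map distance of 14 cM corresponds to a recombination frequency of 0.140.
The F1 is + + / co g, so + + is a parental gamete class with expected frequency (1 − r)/2 = 0.860/2 = 0.4300.
Expected number = 0.4300 × 200 = 86.00 ≈ 86.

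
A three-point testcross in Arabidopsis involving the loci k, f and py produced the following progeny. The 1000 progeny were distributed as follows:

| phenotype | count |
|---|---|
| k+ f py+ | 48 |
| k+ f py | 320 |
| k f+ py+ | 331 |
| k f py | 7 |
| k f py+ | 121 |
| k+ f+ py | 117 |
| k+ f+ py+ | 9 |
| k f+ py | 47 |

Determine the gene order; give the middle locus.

The two most frequent reciprocal classes, k f+ py+ and k+ f py, are the parental types, so the F1 was k f+ py+ / k+ f py.
The two rarest classes, k+ f+ py+ and k f py, are the double crossovers. Comparing them with the parentals, only the k allele has switched, so k is the middle locus and the order is f – k – py.

k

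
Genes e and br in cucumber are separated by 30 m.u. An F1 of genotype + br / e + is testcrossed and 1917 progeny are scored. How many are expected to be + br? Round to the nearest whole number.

671

A map distance of 30 m.u. corresponds to a recombination frequency of 0.300.
The F1 is + br / e +, so + br is a parental gamete class with expected frequency (1 − r)/2 = 0.700/2 = 0.3500.
Expected number = 0.3500 × 1917 = 670.95 ≈ 671.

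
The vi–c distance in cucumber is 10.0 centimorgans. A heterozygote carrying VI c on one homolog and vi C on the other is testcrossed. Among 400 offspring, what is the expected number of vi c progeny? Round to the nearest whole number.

A map distance of 10.0 centimorgans corresponds to a recombination frequency of 0.100.
The F1 is VI c / vi C, so vi c is a recombinant gamete class with expected frequency r/2 = 0.100/2 = 0.0500.
Expected number = 0.0500 × 400 = 20.00 ≈ 20.

20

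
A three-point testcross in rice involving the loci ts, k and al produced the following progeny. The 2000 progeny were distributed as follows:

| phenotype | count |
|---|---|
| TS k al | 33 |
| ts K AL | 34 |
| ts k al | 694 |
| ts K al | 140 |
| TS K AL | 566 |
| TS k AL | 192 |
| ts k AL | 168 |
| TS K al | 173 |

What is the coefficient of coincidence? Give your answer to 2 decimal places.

0.82

The two most frequent reciprocal classes, TS K AL and ts k al, are the parental types, so the F1 was TS K AL / ts k al.
The two rarest classes, ts K AL and TS k al, are the double crossovers. Comparing them with the parentals, only the ts allele has switched, so ts is the middle locus and the order is al – ts – k.
al–ts: (341 + 67)/2000 = 0.2040; ts–k: (332 + 67)/2000 = 0.1995.
Expected DCO frequency = 0.2040 × 0.1995 ≈ 0.04070; observed = 67/2000 ≈ 0.03350.
Coefficient of coincidence = 0.03350/0.04070 ≈ 0.82.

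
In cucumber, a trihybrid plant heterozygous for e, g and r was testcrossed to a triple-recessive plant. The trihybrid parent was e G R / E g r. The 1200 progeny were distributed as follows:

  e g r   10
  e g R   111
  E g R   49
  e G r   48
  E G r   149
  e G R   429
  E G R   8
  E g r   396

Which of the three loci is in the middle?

e

The two rarest classes, E G R and e g r, are the double crossovers. Comparing them with the parentals, only the e allele has switched, so e is the middle locus and the order is g – e – r.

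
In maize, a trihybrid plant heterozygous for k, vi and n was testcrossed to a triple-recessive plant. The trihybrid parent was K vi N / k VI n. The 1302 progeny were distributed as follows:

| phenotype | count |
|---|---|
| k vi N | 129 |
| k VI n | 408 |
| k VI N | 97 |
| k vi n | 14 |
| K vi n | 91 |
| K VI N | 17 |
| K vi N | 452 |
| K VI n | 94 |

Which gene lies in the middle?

vi

The two rarest classes, K VI N and k vi n, are the double crossovers. Comparing them with the parentals, only the vi allele has switched, so vi is the middle locus and the order is n – vi – k.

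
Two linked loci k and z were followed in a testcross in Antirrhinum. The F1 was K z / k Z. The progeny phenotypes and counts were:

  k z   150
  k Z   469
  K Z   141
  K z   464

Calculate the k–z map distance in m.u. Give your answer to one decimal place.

23.8 m.u.

The recombinant classes are K Z and k z: 141 + 150 = 291.
Recombination frequency = 291/1224 = 0.2377 ≈ 23.8%, i.e. 23.8 m.u.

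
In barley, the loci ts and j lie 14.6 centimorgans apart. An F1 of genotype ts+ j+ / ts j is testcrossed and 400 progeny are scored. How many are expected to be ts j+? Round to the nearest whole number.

A map distance of 14.6 centimorgans corresponds to a recombination frequency of 0.146.
The F1 is ts+ j+ / ts j, so ts j+ is a recombinant gamete class with expected frequency r/2 = 0.146/2 = 0.0730.
Expected number = 0.0730 × 400 = 29.20 ≈ 29.

29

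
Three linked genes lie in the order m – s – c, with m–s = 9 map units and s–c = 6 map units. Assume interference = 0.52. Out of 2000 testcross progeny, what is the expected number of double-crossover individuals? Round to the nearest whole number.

5

Map distances give recombination frequencies of 0.090 and 0.060 for the two intervals.
With interference 0.52 (so coincidence = 0.48), expected double-crossover frequency = 0.090 × 0.060 × 0.48 = 0.00259.
Expected number = 0.00259 × 2000 = 5.18 ≈ 5.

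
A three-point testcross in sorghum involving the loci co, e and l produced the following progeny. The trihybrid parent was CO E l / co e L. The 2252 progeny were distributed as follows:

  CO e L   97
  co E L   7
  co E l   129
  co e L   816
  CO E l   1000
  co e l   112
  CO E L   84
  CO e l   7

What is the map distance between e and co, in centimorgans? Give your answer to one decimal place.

The two rarest classes, CO e l and co E L, are the double crossovers. Comparing them with the parentals, only the e allele has switched, so e is the middle locus and the order is l – e – co.
Crossovers in the e–co interval produce the single-crossover classes co E l and CO e L (129 + 97 = 226) plus the double crossovers (14).
RF(e–co) = (226 + 14) / 2252 = 240/2252 = 0.1066 → 10.7 centimorgans.

10.7 centimorgans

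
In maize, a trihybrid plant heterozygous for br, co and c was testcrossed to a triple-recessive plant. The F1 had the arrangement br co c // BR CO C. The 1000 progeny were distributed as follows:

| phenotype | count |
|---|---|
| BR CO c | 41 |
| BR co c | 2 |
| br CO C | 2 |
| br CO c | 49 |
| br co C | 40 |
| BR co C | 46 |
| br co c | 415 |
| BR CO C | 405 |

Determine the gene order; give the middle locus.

The two rarest classes, BR co c and br CO C, are the double crossovers. Comparing them with the parentals, only the br allele has switched, so br is the middle locus and the order is co – br – c.

br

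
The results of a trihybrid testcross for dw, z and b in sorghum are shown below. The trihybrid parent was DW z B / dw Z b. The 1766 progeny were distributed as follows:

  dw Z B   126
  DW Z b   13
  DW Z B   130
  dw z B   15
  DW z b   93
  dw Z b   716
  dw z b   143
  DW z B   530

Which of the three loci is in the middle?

The two rarest classes, dw z B and DW Z b, are the double crossovers. Comparing them with the parentals, only the dw allele has switched, so dw is the middle locus and the order is b – dw – z.

dw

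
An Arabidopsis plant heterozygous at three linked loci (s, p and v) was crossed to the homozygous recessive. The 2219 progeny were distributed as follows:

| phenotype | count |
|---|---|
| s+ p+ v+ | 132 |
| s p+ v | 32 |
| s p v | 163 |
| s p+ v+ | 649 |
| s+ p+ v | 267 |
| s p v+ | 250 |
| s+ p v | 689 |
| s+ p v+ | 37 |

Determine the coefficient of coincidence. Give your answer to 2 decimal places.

The two most frequent reciprocal classes, s+ p v and s p+ v+, are the parental types, so the F1 was s+ p v / s p+ v+.
The two rarest classes, s+ p v+ and s p+ v, are the double crossovers. Comparing them with the parentals, only the v allele has switched, so v is the middle locus and the order is s – v – p.
s–v: (295 + 69)/2219 = 0.1640; v–p: (517 + 69)/2219 = 0.2641.
Expected DCO frequency = 0.1640 × 0.2641 ≈ 0.04331; observed = 69/2219 ≈ 0.03110.
Coefficient of coincidence = 0.03110/0.04331 ≈ 0.72.

0.72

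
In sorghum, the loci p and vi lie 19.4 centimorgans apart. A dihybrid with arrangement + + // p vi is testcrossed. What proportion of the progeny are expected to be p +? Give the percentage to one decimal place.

9.7%

A map distance of 19.4 centimorgans corresponds to a recombination frequency of 0.194.
The F1 is + + / p vi, so p + is a recombinant gamete class with expected frequency r/2 = 0.194/2 = 0.0970.
That is 0.0970 = 9.7% of the progeny.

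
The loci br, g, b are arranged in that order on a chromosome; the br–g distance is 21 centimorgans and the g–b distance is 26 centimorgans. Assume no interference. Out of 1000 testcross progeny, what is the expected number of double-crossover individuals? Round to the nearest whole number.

Map distances give recombination frequencies of 0.210 and 0.260 for the two intervals.
With no interference, expected double-crossover frequency = 0.210 × 0.260 = 0.05460.
Expected number = 0.05460 × 1000 = 54.60 ≈ 55.

55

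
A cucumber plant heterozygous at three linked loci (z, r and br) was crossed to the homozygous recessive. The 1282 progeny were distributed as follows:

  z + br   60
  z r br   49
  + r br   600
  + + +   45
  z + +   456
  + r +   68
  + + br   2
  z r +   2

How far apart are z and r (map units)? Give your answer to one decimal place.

7.6 map units

The two most frequent reciprocal classes, z + + and + r br, are the parental types, so the F1 was z + + / + r br.
The two rarest classes, z r + and + + br, are the double crossovers. Comparing them with the parentals, only the r allele has switched, so r is the middle locus and the order is br – r – z.
Crossovers in the r–z interval produce the single-crossover classes + + + and z r br (45 + 49 = 94) plus the double crossovers (4).
RF(r–z) = (94 + 4) / 1282 = 98/1282 = 0.0764 → 7.6 map units.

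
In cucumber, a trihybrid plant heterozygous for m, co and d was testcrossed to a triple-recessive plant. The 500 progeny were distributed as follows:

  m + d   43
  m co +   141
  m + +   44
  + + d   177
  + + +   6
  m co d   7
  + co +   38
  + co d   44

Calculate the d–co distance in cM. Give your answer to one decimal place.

20.2 cM

The two most frequent reciprocal classes, + + d and m co +, are the parental types, so the F1 was + + d / m co +.
The two rarest classes, + + + and m co d, are the double crossovers. Comparing them with the parentals, only the d allele has switched, so d is the middle locus and the order is co – d – m.
Crossovers in the co–d interval produce the single-crossover classes + co d and m + + (44 + 44 = 88) plus the double crossovers (13).
RF(co–d) = (88 + 13) / 500 = 101/500 = 0.2020 → 20.2 cM.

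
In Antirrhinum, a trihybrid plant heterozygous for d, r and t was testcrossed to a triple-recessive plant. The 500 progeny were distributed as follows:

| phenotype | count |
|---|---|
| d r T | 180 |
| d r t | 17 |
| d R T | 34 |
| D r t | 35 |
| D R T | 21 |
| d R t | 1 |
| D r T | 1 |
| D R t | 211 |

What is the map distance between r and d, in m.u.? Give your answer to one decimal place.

14.2 m.u.

The two most frequent reciprocal classes, D R t and d r T, are the parental types, so the F1 was D R t / d r T.
The two rarest classes, d R t and D r T, are the double crossovers. Comparing them with the parentals, only the d allele has switched, so d is the middle locus and the order is r – d – t.
Crossovers in the r–d interval produce the single-crossover classes D r t and d R T (35 + 34 = 69) plus the double crossovers (2).
RF(r–d) = (69 + 2) / 500 = 71/500 = 0.1420 → 14.2 m.u.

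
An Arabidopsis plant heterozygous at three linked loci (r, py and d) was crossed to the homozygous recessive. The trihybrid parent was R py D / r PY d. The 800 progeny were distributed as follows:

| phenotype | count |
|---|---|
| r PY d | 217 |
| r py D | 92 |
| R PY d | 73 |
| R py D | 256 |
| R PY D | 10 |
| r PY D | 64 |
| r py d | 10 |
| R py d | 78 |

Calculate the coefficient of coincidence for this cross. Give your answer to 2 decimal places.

The two rarest classes, R PY D and r py d, are the double crossovers. Comparing them with the parentals, only the py allele has switched, so py is the middle locus and the order is r – py – d.
r–py: (165 + 20)/800 = 0.2313; py–d: (142 + 20)/800 = 0.2025.
Expected DCO frequency = 0.2313 × 0.2025 ≈ 0.04684; observed = 20/800 ≈ 0.02500.
Coefficient of coincidence = 0.02500/0.04684 ≈ 0.53.

0.53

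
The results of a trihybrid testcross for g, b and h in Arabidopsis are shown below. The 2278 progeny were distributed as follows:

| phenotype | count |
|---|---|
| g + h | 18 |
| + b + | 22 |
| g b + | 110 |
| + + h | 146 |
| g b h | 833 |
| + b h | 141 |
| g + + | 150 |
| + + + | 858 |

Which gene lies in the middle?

The two most frequent reciprocal classes, g b h and + + +, are the parental types, so the F1 was g b h / + + +.
The two rarest classes, g + h and + b +, are the double crossovers. Comparing them with the parentals, only the b allele has switched, so b is the middle locus and the order is h – b – g.

b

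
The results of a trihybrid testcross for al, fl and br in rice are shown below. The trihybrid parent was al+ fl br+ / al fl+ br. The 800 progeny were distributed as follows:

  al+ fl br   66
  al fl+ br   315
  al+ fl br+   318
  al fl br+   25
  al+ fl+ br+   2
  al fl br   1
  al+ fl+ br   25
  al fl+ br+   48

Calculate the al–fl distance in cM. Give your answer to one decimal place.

6.6 cM

The two rarest classes, al+ fl+ br+ and al fl br, are the double crossovers. Comparing them with the parentals, only the fl allele has switched, so fl is the middle locus and the order is al – fl – br.
Crossovers in the al–fl interval produce the single-crossover classes al fl br+ and al+ fl+ br (25 + 25 = 50) plus the double crossovers (3).
RF(al–fl) = (50 + 3) / 800 = 53/800 = 0.0663 → 6.6 cM.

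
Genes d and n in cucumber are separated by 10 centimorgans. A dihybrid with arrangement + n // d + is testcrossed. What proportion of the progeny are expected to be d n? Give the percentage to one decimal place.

5.0%

A map distance of 10 centimorgans corresponds to a recombination frequency of 0.100.
The F1 is + n / d +, so d n is a recombinant gamete class with expected frequency r/2 = 0.100/2 = 0.0500.
That is 0.0500 = 5.0% of the progeny.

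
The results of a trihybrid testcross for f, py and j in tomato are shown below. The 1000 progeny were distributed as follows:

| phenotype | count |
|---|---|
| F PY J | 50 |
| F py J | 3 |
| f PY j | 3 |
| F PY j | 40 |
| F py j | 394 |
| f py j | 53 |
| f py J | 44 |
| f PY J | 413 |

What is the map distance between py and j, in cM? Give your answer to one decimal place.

The two most frequent reciprocal classes, f PY J and F py j, are the parental types, so the F1 was f PY J / F py j.
The two rarest classes, f PY j and F py J, are the double crossovers. Comparing them with the parentals, only the j allele has switched, so j is the middle locus and the order is py – j – f.
Crossovers in the py–j interval produce the single-crossover classes f py J and F PY j (44 + 40 = 84) plus the double crossovers (6).
RF(py–j) = (84 + 6) / 1000 = 90/1000 = 0.0900 → 9.0 cM.

9.0 cM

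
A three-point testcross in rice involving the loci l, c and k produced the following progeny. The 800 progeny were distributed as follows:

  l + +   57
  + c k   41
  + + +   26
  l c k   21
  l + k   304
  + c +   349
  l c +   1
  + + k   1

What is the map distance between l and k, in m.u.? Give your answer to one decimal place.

12.5 m.u.

The two most frequent reciprocal classes, + c + and l + k, are the parental types, so the F1 was + c + / l + k.
The two rarest classes, l c + and + + k, are the double crossovers. Comparing them with the parentals, only the l allele has switched, so l is the middle locus and the order is k – l – c.
Crossovers in the k–l interval produce the single-crossover classes + c k and l + + (41 + 57 = 98) plus the double crossovers (2).
RF(k–l) = (98 + 2) / 800 = 100/800 = 0.1250 → 12.5 m.u.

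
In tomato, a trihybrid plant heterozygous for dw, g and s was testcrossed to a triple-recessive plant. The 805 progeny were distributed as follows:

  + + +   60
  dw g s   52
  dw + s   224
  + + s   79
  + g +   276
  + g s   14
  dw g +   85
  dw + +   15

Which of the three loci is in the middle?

s

The two most frequent reciprocal classes, + g + and dw + s, are the parental types, so the F1 was + g + / dw + s.
The two rarest classes, + g s and dw + +, are the double crossovers. Comparing them with the parentals, only the s allele has switched, so s is the middle locus and the order is dw – s – g.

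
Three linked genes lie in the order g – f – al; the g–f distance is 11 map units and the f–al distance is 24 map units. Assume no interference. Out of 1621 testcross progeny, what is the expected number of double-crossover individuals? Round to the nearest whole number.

43

Map distances give recombination frequencies of 0.110 and 0.240 for the two intervals.
With no interference, expected double-crossover frequency = 0.110 × 0.240 = 0.02640.
Expected number = 0.02640 × 1621 = 42.79 ≈ 43.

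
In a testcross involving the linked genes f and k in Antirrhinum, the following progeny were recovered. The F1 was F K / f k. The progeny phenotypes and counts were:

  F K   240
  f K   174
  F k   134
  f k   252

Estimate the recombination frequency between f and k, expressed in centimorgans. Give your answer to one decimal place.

The recombinant classes are F k and f K: 134 + 174 = 308.
Recombination frequency = 308/800 = 0.3850 ≈ 38.5%, i.e. 38.5 centimorgans.

38.5 centimorgans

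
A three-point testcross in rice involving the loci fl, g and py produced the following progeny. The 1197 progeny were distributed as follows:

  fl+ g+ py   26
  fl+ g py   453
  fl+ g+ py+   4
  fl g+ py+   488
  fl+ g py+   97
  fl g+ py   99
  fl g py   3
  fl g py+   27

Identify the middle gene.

fl

The two most frequent reciprocal classes, fl+ g py and fl g+ py+, are the parental types, so the F1 was fl+ g py / fl g+ py+.
The two rarest classes, fl g py and fl+ g+ py+, are the double crossovers. Comparing them with the parentals, only the fl allele has switched, so fl is the middle locus and the order is py – fl – g.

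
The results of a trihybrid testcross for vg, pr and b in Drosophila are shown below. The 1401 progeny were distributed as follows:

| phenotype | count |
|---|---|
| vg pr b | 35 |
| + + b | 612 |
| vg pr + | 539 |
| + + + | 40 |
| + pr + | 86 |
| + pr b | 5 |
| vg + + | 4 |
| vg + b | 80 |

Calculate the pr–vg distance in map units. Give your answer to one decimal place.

12.5 map units

The two most frequent reciprocal classes, + + b and vg pr +, are the parental types, so the F1 was + + b / vg pr +.
The two rarest classes, + pr b and vg + +, are the double crossovers. Comparing them with the parentals, only the pr allele has switched, so pr is the middle locus and the order is b – pr – vg.
Crossovers in the pr–vg interval produce the single-crossover classes vg + b and + pr + (80 + 86 = 166) plus the double crossovers (9).
RF(pr–vg) = (166 + 9) / 1401 = 175/1401 = 0.1249 → 12.5 map units.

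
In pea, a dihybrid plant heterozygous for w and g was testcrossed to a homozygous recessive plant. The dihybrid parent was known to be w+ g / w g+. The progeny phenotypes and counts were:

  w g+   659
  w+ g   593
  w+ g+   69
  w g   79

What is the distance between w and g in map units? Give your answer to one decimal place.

The recombinant classes are w+ g+ and w g: 69 + 79 = 148.
Recombination frequency = 148/1400 = 0.1057 ≈ 10.6%, i.e. 10.6 map units.

10.6 map units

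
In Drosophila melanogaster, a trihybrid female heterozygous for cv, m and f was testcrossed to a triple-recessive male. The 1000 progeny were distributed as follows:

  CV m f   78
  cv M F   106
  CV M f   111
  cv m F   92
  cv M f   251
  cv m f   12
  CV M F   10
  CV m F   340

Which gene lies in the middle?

The two most frequent reciprocal classes, CV m F and cv M f, are the parental types, so the F1 was CV m F / cv M f.
The two rarest classes, CV M F and cv m f, are the double crossovers. Comparing them with the parentals, only the m allele has switched, so m is the middle locus and the order is cv – m – f.

m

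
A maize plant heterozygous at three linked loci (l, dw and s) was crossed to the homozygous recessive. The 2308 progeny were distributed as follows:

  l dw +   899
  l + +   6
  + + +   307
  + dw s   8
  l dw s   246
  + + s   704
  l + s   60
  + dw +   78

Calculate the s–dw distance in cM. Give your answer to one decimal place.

The two most frequent reciprocal classes, l dw + and + + s, are the parental types, so the F1 was l dw + / + + s.
The two rarest classes, l + + and + dw s, are the double crossovers. Comparing them with the parentals, only the dw allele has switched, so dw is the middle locus and the order is s – dw – l.
Crossovers in the s–dw interval produce the single-crossover classes l dw s and + + + (246 + 307 = 553) plus the double crossovers (14).
RF(s–dw) = (553 + 14) / 2308 = 567/2308 = 0.2457 → 24.6 cM.

24.6 cM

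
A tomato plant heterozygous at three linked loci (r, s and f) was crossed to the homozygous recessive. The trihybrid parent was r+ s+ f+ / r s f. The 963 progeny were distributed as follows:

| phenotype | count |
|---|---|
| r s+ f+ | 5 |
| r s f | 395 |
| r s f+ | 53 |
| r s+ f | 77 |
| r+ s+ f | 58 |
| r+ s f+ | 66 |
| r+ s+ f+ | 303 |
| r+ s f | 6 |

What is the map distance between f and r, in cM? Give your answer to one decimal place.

The two rarest classes, r s+ f+ and r+ s f, are the double crossovers. Comparing them with the parentals, only the r allele has switched, so r is the middle locus and the order is s – r – f.
Crossovers in the r–f interval produce the single-crossover classes r+ s+ f and r s f+ (58 + 53 = 111) plus the double crossovers (11).
RF(r–f) = (111 + 11) / 963 = 122/963 = 0.1267 → 12.7 cM.

12.7 cM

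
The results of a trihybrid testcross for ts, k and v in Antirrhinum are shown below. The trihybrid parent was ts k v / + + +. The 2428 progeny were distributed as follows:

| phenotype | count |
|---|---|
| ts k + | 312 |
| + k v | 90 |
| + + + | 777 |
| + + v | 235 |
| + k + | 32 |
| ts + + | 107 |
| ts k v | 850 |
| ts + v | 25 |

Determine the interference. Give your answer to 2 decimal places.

The two rarest classes, ts + v and + k +, are the double crossovers. Comparing them with the parentals, only the k allele has switched, so k is the middle locus and the order is v – k – ts.
v–k: (547 + 57)/2428 = 0.2488; k–ts: (197 + 57)/2428 = 0.1046.
Expected DCO frequency = 0.2488 × 0.1046 ≈ 0.02602; observed = 57/2428 ≈ 0.02348.
Coefficient of coincidence = 0.02348/0.02602 ≈ 0.90; interference = 1 − 0.90 = 0.10.

0.10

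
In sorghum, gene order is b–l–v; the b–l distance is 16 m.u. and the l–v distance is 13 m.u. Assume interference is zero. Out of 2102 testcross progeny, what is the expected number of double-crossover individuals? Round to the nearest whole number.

Map distances give recombination frequencies of 0.160 and 0.130 for the two intervals.
With no interference, expected double-crossover frequency = 0.160 × 0.130 = 0.02080.
Expected number = 0.02080 × 2102 = 43.72 ≈ 44.

44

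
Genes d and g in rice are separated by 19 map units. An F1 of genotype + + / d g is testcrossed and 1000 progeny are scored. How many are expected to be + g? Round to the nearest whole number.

A map distance of 19 map units corresponds to a recombination frequency of 0.190.
The F1 is + + / d g, so + g is a recombinant gamete class with expected frequency r/2 = 0.190/2 = 0.0950.
Expected number = 0.0950 × 1000 = 95.00 ≈ 95.

95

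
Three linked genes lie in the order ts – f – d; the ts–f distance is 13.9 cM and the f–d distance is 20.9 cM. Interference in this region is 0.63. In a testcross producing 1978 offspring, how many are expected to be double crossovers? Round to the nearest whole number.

Map distances give recombination frequencies of 0.139 and 0.209 for the two intervals.
With interference 0.63 (so coincidence = 0.37), expected double-crossover frequency = 0.139 × 0.209 × 0.37 = 0.01075.
Expected number = 0.01075 × 1978 = 21.26 ≈ 21.

21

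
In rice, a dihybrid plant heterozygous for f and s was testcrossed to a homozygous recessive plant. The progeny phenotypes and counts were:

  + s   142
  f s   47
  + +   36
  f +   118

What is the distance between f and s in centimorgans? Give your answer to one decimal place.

24.2 centimorgans

The two most frequent classes, + s (142) and f + (118), are the parental types, so the F1 was + s / f +.
The recombinant classes are + + and f s: 36 + 47 = 83.
Recombination frequency = 83/343 = 0.2420 ≈ 24.2%, i.e. 24.2 centimorgans.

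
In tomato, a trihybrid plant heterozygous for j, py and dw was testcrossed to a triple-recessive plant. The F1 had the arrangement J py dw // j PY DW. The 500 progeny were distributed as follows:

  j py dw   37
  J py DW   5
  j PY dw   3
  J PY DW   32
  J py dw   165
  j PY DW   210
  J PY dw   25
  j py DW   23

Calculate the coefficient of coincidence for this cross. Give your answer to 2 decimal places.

0.93

The two rarest classes, J py DW and j PY dw, are the double crossovers. Comparing them with the parentals, only the dw allele has switched, so dw is the middle locus and the order is py – dw – j.
py–dw: (48 + 8)/500 = 0.1120; dw–j: (69 + 8)/500 = 0.1540.
Expected DCO frequency = 0.1120 × 0.1540 ≈ 0.01725; observed = 8/500 ≈ 0.01600.
Coefficient of coincidence = 0.01600/0.01725 ≈ 0.93.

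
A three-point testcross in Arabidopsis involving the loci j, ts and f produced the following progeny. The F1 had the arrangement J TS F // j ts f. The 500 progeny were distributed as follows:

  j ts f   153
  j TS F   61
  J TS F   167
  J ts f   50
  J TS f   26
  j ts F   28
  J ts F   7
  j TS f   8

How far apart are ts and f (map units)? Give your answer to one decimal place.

13.8 map units

The two rarest classes, J ts F and j TS f, are the double crossovers. Comparing them with the parentals, only the ts allele has switched, so ts is the middle locus and the order is f – ts – j.
Crossovers in the f–ts interval produce the single-crossover classes J TS f and j ts F (26 + 28 = 54) plus the double crossovers (15).
RF(f–ts) = (54 + 15) / 500 = 69/500 = 0.1380 → 13.8 map units.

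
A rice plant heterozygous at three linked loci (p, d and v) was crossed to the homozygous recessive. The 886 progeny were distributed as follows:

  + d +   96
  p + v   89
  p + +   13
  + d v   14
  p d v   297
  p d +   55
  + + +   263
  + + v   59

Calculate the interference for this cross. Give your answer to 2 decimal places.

The two most frequent reciprocal classes, p d v and + + +, are the parental types, so the F1 was p d v / + + +.
The two rarest classes, + d v and p + +, are the double crossovers. Comparing them with the parentals, only the p allele has switched, so p is the middle locus and the order is v – p – d.
v–p: (114 + 27)/886 = 0.1591; p–d: (185 + 27)/886 = 0.2393.
Expected DCO frequency = 0.1591 × 0.2393 ≈ 0.03807; observed = 27/886 ≈ 0.03047.
Coefficient of coincidence = 0.03047/0.03807 ≈ 0.80; interference = 1 − 0.80 = 0.20.

0.20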